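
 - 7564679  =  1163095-8727774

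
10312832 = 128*80569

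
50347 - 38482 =11865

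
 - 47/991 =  - 47/991 =- 0.05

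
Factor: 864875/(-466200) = -935/504 = - 2^( - 3 )*3^( - 2)*5^1*7^(  -  1) * 11^1 * 17^1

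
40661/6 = 40661/6 = 6776.83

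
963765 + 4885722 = 5849487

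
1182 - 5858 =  - 4676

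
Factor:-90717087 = - 3^1*30239029^1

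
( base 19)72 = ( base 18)79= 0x87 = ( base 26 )55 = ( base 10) 135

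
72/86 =36/43= 0.84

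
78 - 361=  - 283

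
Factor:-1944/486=  -  4  =  - 2^2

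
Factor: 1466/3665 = 2/5 = 2^1*5^(-1)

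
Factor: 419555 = 5^1*83911^1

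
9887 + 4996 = 14883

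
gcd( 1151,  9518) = 1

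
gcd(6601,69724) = 1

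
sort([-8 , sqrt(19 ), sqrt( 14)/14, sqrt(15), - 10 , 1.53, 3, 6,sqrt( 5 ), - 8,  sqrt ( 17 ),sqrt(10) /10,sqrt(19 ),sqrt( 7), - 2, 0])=[ - 10,-8,-8, - 2,0,sqrt( 14)/14 , sqrt(10)/10, 1.53 , sqrt( 5 ),  sqrt( 7) , 3,  sqrt (15),sqrt( 17),sqrt(19 ),  sqrt(19 ) , 6 ] 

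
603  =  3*201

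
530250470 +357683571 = 887934041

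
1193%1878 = 1193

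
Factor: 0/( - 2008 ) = 0^1 = 0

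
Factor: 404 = 2^2 * 101^1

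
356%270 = 86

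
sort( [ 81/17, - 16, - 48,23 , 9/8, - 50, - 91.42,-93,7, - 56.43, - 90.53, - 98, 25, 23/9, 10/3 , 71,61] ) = [-98 , - 93, - 91.42,-90.53, -56.43, - 50, - 48, - 16, 9/8, 23/9, 10/3,  81/17, 7,  23, 25, 61, 71]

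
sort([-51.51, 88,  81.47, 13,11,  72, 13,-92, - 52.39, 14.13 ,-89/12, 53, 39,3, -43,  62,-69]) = [ - 92, - 69, - 52.39,- 51.51,-43,  -  89/12, 3,11,13,13, 14.13, 39, 53, 62, 72, 81.47,  88]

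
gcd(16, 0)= 16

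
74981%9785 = 6486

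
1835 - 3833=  - 1998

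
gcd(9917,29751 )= 9917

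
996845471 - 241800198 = 755045273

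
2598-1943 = 655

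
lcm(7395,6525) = 110925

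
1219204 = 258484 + 960720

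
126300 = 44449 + 81851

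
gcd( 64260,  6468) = 84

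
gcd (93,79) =1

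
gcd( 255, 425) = 85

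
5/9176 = 5/9176 = 0.00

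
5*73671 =368355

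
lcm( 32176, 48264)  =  96528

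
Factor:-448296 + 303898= -2^1 * 17^1*31^1*137^1 = -144398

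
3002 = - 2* (-1501)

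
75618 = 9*8402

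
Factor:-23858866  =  -2^1 *23^1*509^1 * 1019^1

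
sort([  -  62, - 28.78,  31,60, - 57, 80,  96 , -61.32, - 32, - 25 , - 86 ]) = [ - 86, - 62, - 61.32, - 57 , - 32,-28.78, - 25,31, 60 , 80,96]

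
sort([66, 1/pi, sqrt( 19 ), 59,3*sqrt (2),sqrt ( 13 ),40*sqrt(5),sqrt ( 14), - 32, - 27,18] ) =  [ - 32, - 27, 1/pi,sqrt( 13) , sqrt( 14 ),3* sqrt(2 ),sqrt (19 ),18,59,  66,40*sqrt( 5 )] 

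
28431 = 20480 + 7951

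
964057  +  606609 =1570666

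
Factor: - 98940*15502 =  - 1533767880 =- 2^3 *3^1*5^1*17^1*23^1*97^1*337^1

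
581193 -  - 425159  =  1006352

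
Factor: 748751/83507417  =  7^ ( - 2)*17^( - 2)*29^1*5897^( - 1)*25819^1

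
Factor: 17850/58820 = 105/346 = 2^ (-1)*3^1* 5^1*7^1*173^( - 1 ) 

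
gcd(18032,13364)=4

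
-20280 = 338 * ( - 60) 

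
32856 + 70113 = 102969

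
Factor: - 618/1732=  - 309/866=   - 2^( - 1)*3^1*103^1*433^( - 1 ) 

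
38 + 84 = 122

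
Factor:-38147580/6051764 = -3^2*5^1*41^( - 1 )*36901^( - 1 )*211931^1 = - 9536895/1512941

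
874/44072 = 437/22036 = 0.02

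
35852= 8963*4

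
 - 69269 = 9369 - 78638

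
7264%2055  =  1099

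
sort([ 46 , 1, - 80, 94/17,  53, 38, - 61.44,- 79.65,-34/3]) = [ - 80, -79.65, - 61.44, - 34/3, 1,  94/17, 38,  46,53]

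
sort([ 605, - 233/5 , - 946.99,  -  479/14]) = [-946.99, - 233/5, - 479/14, 605]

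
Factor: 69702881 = 103^1 * 676727^1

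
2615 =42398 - 39783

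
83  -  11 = 72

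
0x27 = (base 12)33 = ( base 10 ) 39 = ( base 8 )47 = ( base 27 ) 1c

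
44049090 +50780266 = 94829356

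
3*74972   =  224916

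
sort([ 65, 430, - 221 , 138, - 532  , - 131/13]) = [ - 532,- 221,-131/13,65,138,  430] 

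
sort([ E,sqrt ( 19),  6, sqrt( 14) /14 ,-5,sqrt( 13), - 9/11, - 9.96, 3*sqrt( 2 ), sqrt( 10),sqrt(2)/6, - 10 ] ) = [ - 10, - 9.96, - 5, - 9/11 , sqrt(2) /6, sqrt ( 14 ) /14,  E, sqrt( 10 ),sqrt( 13 ),3 * sqrt (2 ), sqrt ( 19) , 6 ]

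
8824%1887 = 1276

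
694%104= 70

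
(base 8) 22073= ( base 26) dij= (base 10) 9275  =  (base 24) g2b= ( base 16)243b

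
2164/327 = 6 + 202/327 = 6.62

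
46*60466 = 2781436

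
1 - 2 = - 1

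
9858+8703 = 18561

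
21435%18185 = 3250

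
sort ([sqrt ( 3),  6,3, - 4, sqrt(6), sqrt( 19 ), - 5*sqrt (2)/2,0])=[  -  4, - 5*sqrt (2)/2, 0, sqrt ( 3),  sqrt(6),3, sqrt( 19),6]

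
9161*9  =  82449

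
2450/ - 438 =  - 6 + 89/219  =  -5.59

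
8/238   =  4/119 = 0.03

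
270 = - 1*( - 270)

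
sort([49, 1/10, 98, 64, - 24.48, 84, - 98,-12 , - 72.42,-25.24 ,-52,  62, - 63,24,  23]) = [ - 98, - 72.42, - 63,  -  52,-25.24,-24.48, - 12, 1/10, 23, 24, 49,62,64 , 84, 98]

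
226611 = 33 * 6867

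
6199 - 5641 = 558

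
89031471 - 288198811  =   -199167340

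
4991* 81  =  404271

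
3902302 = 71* 54962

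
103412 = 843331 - 739919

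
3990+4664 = 8654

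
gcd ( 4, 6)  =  2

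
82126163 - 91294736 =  - 9168573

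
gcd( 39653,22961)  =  1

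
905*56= 50680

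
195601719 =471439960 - 275838241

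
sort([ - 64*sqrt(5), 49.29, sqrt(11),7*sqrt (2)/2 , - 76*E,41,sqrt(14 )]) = [ - 76*E, -64*sqrt(5) , sqrt (11),sqrt (14) , 7*sqrt(2)/2,  41,  49.29 ]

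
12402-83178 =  - 70776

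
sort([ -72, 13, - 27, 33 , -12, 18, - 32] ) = [ - 72, - 32, - 27, - 12, 13, 18, 33]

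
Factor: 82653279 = 3^1*27551093^1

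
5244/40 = 131 + 1/10 =131.10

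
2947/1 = 2947 = 2947.00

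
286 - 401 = - 115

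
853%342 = 169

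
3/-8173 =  - 3/8173 = -  0.00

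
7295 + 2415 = 9710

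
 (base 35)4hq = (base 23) AA1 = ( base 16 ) 1591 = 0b1010110010001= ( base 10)5521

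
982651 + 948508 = 1931159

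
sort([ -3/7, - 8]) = [ - 8, - 3/7 ] 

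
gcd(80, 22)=2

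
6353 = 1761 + 4592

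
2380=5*476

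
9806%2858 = 1232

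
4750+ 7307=12057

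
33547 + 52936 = 86483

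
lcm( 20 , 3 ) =60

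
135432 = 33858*4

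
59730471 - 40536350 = 19194121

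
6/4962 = 1/827= 0.00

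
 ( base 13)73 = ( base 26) 3g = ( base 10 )94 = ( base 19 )4i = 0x5E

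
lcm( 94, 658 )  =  658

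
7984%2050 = 1834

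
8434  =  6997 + 1437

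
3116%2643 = 473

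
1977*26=51402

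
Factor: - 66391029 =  - 3^3 *2458927^1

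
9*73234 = 659106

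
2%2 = 0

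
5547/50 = 110  +  47/50 = 110.94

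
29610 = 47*630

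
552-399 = 153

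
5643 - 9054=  - 3411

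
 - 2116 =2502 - 4618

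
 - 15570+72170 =56600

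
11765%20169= 11765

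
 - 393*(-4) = 1572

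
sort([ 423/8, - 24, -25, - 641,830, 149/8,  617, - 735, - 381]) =[ - 735, - 641, - 381, - 25, - 24,149/8, 423/8, 617,830]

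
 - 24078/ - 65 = 24078/65 = 370.43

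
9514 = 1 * 9514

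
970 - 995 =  - 25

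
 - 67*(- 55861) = 3742687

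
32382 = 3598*9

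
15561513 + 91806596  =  107368109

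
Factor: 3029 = 13^1 * 233^1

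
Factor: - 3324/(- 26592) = 2^( - 3)  =  1/8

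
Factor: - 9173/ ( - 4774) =2^ ( - 1 )*7^ ( - 1)*11^( - 1 )*31^( - 1)*9173^1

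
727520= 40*18188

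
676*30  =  20280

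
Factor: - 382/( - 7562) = 19^ ( -1)*191^1* 199^( - 1) = 191/3781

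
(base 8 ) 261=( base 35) 52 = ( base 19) 96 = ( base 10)177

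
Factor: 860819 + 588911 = 1449730=2^1 * 5^1* 144973^1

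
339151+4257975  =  4597126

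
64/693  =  64/693 = 0.09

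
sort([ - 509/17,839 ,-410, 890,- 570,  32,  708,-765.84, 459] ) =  [ - 765.84, - 570,  -  410,  -  509/17,32, 459,708 , 839, 890 ]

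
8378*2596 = 21749288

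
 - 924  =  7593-8517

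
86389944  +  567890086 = 654280030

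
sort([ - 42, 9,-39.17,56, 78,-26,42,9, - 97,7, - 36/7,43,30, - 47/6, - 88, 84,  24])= [ - 97,- 88, - 42,-39.17, - 26, - 47/6, - 36/7, 7,9,9,24, 30,42, 43,56,78 , 84]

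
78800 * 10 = 788000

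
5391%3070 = 2321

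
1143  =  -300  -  -1443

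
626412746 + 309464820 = 935877566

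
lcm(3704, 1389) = 11112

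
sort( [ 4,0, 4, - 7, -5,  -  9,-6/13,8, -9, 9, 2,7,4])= [-9, - 9, - 7, - 5 , - 6/13,  0, 2,4,  4,4,7,8  ,  9]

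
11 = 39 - 28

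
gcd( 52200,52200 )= 52200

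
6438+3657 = 10095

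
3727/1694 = 3727/1694 = 2.20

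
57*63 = 3591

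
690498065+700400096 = 1390898161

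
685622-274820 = 410802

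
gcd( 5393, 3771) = 1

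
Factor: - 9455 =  - 5^1*31^1*61^1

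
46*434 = 19964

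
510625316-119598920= 391026396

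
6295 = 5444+851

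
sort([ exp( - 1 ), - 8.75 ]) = [-8.75,exp( - 1 ) ]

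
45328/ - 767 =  - 45328/767 = - 59.10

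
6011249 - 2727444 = 3283805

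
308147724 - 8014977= 300132747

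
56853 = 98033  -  41180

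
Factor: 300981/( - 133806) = - 100327/44602 = - 2^( - 1)*29^( - 1 ) * 41^1*769^(  -  1)*2447^1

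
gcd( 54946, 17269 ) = 1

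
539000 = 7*77000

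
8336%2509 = 809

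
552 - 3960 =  - 3408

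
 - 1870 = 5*(  -  374 ) 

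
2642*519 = 1371198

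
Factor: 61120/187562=2^5*5^1 * 491^( - 1 ) = 160/491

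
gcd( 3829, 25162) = 547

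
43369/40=43369/40 = 1084.22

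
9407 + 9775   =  19182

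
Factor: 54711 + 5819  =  60530  =  2^1*5^1*6053^1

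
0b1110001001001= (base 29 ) 8HK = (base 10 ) 7241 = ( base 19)1112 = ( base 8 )16111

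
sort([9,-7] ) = [ - 7,9]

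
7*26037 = 182259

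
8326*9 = 74934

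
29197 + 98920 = 128117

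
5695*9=51255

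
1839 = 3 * 613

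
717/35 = 717/35 =20.49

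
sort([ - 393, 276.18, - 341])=[-393 , - 341,276.18]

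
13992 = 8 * 1749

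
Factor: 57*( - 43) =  - 3^1*19^1*43^1 = - 2451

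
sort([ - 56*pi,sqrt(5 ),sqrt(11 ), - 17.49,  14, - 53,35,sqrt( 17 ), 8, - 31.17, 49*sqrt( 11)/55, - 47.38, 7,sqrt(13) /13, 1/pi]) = [ - 56*pi, - 53, - 47.38, - 31.17, - 17.49,sqrt( 13)/13,1/pi, sqrt( 5 ),49 * sqrt( 11)/55,sqrt( 11),sqrt(17 ), 7,8,14, 35]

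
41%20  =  1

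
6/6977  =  6/6977 = 0.00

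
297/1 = 297 = 297.00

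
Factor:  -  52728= - 2^3*3^1*13^3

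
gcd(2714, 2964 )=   2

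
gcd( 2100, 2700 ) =300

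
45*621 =27945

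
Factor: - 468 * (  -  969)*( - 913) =-2^2*3^3*11^1*13^1*17^1*19^1*83^1=-  414038196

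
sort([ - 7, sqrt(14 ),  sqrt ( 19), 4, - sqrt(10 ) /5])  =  [ - 7, - sqrt( 10) /5,sqrt( 14), 4,  sqrt(19 )]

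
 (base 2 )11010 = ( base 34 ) Q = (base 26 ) 10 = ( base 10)26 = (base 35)q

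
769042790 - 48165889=720876901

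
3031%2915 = 116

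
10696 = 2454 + 8242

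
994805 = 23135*43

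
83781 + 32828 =116609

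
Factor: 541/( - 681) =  - 3^( - 1 )*227^ ( - 1 )*541^1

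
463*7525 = 3484075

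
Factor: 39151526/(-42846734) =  - 19575763/21423367  =  - 7^( - 1 )*3060481^(  -  1 )*19575763^1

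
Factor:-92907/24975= - 93/25=- 3^1 * 5^(  -  2)*31^1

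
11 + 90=101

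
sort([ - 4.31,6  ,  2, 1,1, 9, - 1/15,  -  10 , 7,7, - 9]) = [- 10, - 9, - 4.31, - 1/15,1, 1 , 2,6 , 7, 7,9]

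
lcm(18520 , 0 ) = 0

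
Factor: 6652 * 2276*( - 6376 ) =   -  2^7*569^1*797^1*1663^1  =  - 96532333952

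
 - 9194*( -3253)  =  29908082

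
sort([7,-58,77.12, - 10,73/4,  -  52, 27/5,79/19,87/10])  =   [- 58,-52,- 10,79/19,27/5, 7 , 87/10,73/4,77.12]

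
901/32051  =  901/32051 = 0.03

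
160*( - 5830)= - 932800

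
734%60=14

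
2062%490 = 102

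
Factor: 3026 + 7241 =10267^1 = 10267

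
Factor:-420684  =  -2^2*3^1 * 11^1*3187^1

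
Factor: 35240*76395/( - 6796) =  - 2^1 * 3^1*5^2*11^1 *463^1*881^1*1699^( - 1 ) = - 673039950/1699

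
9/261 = 1/29 = 0.03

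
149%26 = 19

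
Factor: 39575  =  5^2*1583^1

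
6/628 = 3/314 = 0.01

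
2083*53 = 110399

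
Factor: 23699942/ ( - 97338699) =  - 2^1*3^( - 3)*7^1*71^1*113^1*211^1 * 283^( - 1 )*12739^( - 1)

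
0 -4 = - 4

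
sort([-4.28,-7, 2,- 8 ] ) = [-8, - 7,- 4.28, 2 ] 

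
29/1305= 1/45 = 0.02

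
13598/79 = 13598/79=172.13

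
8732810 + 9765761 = 18498571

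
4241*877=3719357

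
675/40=16 + 7/8 = 16.88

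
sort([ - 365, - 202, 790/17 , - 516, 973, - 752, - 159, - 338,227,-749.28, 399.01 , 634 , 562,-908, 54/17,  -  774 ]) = [ - 908 , - 774 , - 752,-749.28,-516,-365,  -  338, - 202, - 159 , 54/17, 790/17,  227,399.01, 562,634,973 ]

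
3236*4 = 12944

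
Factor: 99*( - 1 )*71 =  - 3^2*11^1*71^1 = -7029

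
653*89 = 58117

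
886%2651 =886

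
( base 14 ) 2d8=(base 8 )1106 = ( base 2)1001000110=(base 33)hl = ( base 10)582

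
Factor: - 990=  - 2^1* 3^2*5^1 * 11^1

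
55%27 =1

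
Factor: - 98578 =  - 2^1*23^1*2143^1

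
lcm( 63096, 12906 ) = 567864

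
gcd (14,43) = 1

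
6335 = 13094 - 6759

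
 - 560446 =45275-605721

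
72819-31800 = 41019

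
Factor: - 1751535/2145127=-3^2*5^1*47^ ( -1 )*38923^1*45641^(-1) 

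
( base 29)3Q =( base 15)78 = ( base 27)45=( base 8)161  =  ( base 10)113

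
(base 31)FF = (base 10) 480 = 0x1e0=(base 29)gg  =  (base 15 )220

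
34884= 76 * 459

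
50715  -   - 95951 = 146666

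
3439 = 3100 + 339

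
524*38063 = 19945012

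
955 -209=746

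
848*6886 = 5839328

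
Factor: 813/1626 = 2^( -1 )= 1/2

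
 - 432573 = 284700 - 717273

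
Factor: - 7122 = - 2^1*3^1*1187^1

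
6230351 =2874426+3355925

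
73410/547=134+112/547 = 134.20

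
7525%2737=2051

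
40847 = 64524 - 23677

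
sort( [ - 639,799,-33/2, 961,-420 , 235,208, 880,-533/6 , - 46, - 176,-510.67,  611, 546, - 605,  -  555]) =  [ - 639, - 605,- 555, - 510.67, - 420,-176, -533/6 , - 46,-33/2, 208, 235,546, 611 , 799, 880,961]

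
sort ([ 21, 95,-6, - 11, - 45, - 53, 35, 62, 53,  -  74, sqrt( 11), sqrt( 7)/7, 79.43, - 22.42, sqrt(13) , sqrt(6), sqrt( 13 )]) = [ - 74, - 53, - 45,  -  22.42, - 11, - 6,sqrt ( 7)/7, sqrt(6 ), sqrt( 11), sqrt (13 ),sqrt( 13), 21,35, 53, 62, 79.43, 95]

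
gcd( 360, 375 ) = 15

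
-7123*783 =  - 5577309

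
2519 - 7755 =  - 5236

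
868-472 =396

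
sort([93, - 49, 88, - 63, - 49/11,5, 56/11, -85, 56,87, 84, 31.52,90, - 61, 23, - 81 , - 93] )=[ - 93,-85 , - 81,-63, - 61,- 49,-49/11,  5 , 56/11, 23, 31.52, 56, 84, 87, 88,90, 93] 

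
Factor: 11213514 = 2^1*3^2* 13^1*173^1*277^1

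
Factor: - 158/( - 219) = 2^1*3^(-1)*73^(-1)*79^1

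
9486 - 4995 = 4491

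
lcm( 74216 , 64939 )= 519512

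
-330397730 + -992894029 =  - 1323291759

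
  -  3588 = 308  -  3896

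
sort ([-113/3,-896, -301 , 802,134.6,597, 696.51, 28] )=[  -  896,-301, - 113/3, 28,134.6,597,696.51,802 ] 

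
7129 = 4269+2860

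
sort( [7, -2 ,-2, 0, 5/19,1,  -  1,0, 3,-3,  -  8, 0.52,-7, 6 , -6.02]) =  [  -  8,-7,- 6.02, - 3, - 2,-2, - 1, 0,  0,5/19,0.52,  1,3,6,7] 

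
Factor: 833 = 7^2 * 17^1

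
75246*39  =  2934594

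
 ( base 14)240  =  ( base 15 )1ed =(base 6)2024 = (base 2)111000000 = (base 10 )448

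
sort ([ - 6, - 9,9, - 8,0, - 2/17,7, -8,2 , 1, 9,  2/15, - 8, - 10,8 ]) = [ - 10, - 9, - 8, - 8, - 8, - 6,-2/17, 0, 2/15,1, 2,  7,8,9,9 ]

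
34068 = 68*501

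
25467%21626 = 3841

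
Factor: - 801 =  - 3^2*89^1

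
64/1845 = 64/1845 = 0.03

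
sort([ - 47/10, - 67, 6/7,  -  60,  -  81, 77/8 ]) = [ -81, - 67, -60,-47/10,6/7,  77/8]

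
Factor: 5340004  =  2^2*41^1*32561^1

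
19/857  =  19/857 = 0.02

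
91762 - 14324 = 77438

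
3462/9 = 1154/3 = 384.67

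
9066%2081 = 742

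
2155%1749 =406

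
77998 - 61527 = 16471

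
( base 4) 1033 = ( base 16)4f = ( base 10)79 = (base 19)43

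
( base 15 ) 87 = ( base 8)177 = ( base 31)43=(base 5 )1002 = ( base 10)127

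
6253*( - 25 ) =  - 156325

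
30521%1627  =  1235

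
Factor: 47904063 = 3^1*15968021^1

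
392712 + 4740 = 397452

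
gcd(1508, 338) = 26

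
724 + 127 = 851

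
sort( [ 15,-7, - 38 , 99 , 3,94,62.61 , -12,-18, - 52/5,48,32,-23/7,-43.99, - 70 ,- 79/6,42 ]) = [ - 70 , - 43.99, - 38, - 18,  -  79/6,-12,- 52/5 ,-7 ,  -  23/7 , 3 , 15,  32, 42,48 , 62.61, 94 , 99 ]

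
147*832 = 122304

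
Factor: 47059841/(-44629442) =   -  2^(-1 )*11^( - 1)*13^( - 1)*19^( - 1)*41^1*43^(-1 )*  97^1*191^(-1) * 11833^1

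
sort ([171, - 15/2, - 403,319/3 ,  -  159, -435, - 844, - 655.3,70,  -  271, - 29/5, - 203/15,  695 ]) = [ - 844,-655.3,-435, - 403, - 271, - 159 ,  -  203/15, - 15/2, - 29/5,70, 319/3,171 , 695 ]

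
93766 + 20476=114242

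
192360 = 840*229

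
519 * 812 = 421428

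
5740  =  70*82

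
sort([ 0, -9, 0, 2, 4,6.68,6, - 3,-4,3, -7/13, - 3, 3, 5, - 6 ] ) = [ - 9, - 6 , - 4,-3,-3, - 7/13,0, 0, 2, 3,3, 4,5 , 6 , 6.68]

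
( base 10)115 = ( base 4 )1303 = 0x73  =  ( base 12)97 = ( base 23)50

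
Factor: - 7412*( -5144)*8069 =307649409632 = 2^5*17^1* 109^1*643^1*8069^1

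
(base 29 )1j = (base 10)48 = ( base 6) 120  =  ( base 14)36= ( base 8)60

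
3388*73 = 247324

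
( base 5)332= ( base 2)1011100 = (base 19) 4g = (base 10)92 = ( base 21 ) 48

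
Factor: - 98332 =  - 2^2*13^1 * 31^1*61^1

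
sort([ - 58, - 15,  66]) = [ -58, - 15,66]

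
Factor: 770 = 2^1*5^1* 7^1*11^1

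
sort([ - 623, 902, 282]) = [ - 623, 282,  902]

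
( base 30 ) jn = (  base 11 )49a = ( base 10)593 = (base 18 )1eh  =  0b1001010001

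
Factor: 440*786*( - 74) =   -  2^5 * 3^1*5^1*11^1*37^1*131^1 = -25592160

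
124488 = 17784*7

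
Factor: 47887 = 7^1*6841^1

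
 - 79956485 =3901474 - 83857959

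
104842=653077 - 548235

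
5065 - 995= 4070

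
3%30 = 3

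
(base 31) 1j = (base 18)2e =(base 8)62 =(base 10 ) 50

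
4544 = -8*( - 568)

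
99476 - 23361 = 76115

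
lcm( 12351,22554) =518742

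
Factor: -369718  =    -  2^1*184859^1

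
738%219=81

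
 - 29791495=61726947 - 91518442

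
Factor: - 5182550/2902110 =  -3^( - 1 )*5^1*96737^( - 1 ) * 103651^1 = - 518255/290211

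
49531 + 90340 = 139871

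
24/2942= 12/1471= 0.01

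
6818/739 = 6818/739 = 9.23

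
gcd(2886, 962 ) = 962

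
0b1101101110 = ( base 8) 1556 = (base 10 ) 878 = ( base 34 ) PS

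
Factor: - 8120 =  - 2^3 * 5^1*7^1*29^1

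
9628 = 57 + 9571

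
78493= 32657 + 45836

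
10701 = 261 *41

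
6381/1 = 6381  =  6381.00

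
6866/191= 6866/191 = 35.95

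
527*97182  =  51214914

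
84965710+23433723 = 108399433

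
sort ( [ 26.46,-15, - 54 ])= [ - 54,-15,26.46]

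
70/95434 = 35/47717 =0.00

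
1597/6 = 1597/6=266.17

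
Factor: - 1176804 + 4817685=3^1* 1213627^1 = 3640881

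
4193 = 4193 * 1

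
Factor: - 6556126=- 2^1 * 3278063^1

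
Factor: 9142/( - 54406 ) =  - 7^1*11^( - 1)*653^1*2473^(-1) = - 4571/27203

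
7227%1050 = 927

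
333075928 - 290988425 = 42087503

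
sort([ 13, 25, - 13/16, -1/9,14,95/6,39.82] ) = [ - 13/16, - 1/9, 13, 14,95/6,  25, 39.82]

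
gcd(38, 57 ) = 19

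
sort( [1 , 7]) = [1 , 7 ] 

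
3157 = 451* 7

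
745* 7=5215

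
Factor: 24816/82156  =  132/437 = 2^2* 3^1*11^1 *19^(-1)*23^( - 1)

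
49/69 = 49/69 = 0.71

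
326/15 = 21 + 11/15= 21.73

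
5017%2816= 2201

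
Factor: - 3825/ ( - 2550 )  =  3/2 = 2^( - 1)*3^1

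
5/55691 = 5/55691 = 0.00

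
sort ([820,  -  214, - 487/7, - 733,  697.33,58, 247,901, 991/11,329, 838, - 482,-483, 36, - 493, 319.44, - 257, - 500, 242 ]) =[ - 733, - 500, - 493, - 483, - 482, - 257, - 214, - 487/7, 36 , 58, 991/11,  242, 247,319.44, 329, 697.33, 820, 838, 901]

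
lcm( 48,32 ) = 96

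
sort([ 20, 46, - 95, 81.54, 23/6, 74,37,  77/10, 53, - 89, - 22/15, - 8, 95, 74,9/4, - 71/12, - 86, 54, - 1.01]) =[ - 95, - 89,  -  86,-8, -71/12,-22/15, - 1.01, 9/4, 23/6 , 77/10,20,  37,46, 53, 54 , 74,74,81.54, 95 ]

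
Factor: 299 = 13^1*23^1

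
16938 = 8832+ 8106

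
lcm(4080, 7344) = 36720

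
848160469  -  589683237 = 258477232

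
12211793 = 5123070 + 7088723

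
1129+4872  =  6001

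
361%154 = 53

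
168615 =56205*3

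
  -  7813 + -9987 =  - 17800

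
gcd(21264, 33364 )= 4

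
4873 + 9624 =14497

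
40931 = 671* 61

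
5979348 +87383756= 93363104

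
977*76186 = 74433722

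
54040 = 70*772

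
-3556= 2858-6414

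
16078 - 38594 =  - 22516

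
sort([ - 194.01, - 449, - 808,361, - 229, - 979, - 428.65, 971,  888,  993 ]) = [ - 979 ,-808,  -  449, - 428.65, - 229,-194.01,361,888,971 , 993]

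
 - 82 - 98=  -  180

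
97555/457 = 213 + 214/457 = 213.47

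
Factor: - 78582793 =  - 78582793^1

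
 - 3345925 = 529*( - 6325 )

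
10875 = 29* 375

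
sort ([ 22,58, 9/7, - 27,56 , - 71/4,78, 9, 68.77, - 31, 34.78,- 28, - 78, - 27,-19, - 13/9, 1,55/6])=[  -  78, - 31, - 28 , - 27,  -  27, - 19,-71/4,-13/9,1,9/7,9, 55/6 , 22,34.78, 56,58 , 68.77, 78 ]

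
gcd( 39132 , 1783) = 1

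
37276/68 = 548 + 3/17= 548.18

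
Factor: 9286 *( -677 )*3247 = -20412661634 =-  2^1*17^1*191^1*677^1 * 4643^1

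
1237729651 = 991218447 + 246511204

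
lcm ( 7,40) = 280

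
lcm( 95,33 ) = 3135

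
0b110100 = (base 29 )1n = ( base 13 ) 40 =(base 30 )1m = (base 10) 52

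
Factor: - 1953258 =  - 2^1 *3^1*325543^1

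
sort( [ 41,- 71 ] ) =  [-71, 41 ] 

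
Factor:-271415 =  - 5^1*19^1*2857^1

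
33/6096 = 11/2032 = 0.01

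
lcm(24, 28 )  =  168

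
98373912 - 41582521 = 56791391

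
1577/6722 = 1577/6722 =0.23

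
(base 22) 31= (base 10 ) 67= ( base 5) 232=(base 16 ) 43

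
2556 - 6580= -4024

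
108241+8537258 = 8645499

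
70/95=14/19 = 0.74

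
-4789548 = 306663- 5096211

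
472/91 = 472/91 =5.19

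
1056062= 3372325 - 2316263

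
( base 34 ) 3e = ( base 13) 8c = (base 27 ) 48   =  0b1110100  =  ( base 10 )116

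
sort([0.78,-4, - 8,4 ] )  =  [  -  8, - 4,0.78, 4]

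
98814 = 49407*2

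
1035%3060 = 1035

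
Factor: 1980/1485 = 2^2*3^(- 1)=4/3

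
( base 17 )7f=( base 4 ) 2012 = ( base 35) 3T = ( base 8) 206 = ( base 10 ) 134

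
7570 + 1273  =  8843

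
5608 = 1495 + 4113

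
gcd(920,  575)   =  115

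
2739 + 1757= 4496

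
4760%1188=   8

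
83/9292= 83/9292 = 0.01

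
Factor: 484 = 2^2*11^2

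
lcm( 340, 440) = 7480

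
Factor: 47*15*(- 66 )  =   - 46530 = - 2^1*3^2*5^1*11^1*47^1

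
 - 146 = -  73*2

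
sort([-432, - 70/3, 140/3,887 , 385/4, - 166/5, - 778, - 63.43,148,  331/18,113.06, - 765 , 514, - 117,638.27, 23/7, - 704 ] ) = [ - 778,-765,-704, - 432, - 117, - 63.43, -166/5, - 70/3, 23/7,331/18,140/3,385/4,113.06,148,514, 638.27, 887 ]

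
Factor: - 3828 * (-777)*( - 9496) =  - 28244484576  =  - 2^5 * 3^2*7^1 *11^1 * 29^1 *37^1*1187^1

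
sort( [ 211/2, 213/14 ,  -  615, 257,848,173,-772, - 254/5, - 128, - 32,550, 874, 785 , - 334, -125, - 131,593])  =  [  -  772, - 615,-334, - 131,-128, - 125, - 254/5, - 32, 213/14, 211/2, 173, 257 , 550,593, 785, 848, 874] 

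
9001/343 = 9001/343 = 26.24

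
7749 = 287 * 27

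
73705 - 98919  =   - 25214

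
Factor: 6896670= 2^1*3^1 * 5^1*11^1*20899^1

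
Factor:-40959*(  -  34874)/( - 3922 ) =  - 364203 = -3^3 * 7^1 *41^1*47^1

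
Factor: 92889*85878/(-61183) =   -  7977121542/61183 = - 2^1*3^4*13^1* 17^ ( - 1)*59^ ( - 1) *61^( - 1)*367^1*10321^1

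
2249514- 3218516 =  - 969002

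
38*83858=3186604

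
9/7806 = 3/2602 = 0.00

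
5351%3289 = 2062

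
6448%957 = 706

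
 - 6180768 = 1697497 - 7878265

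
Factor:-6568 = -2^3*821^1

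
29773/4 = 29773/4 = 7443.25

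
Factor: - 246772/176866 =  - 2^1 *17^1*19^1*463^(-1) = - 646/463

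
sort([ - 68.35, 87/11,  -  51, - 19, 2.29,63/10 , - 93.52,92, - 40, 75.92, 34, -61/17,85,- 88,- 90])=[ - 93.52,  -  90,  -  88,-68.35, - 51, - 40,-19,  -  61/17,2.29, 63/10,87/11,34,75.92,85,92 ]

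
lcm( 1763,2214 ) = 95202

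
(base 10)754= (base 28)QQ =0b1011110010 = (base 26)130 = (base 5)11004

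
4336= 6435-2099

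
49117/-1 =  - 49117 + 0/1=- 49117.00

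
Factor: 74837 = 7^1 * 10691^1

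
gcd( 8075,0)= 8075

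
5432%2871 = 2561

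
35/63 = 5/9 = 0.56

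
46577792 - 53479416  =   - 6901624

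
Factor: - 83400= - 2^3*3^1*5^2*139^1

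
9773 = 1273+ 8500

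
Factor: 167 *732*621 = 2^2 * 3^4* 23^1*61^1*167^1 =75913524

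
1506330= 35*43038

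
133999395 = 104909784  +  29089611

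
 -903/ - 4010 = 903/4010  =  0.23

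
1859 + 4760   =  6619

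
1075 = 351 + 724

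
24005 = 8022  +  15983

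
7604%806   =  350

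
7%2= 1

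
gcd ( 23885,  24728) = 281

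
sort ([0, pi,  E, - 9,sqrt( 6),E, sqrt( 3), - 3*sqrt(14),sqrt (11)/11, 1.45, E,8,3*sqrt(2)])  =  [ - 3*sqrt( 14 ),- 9,0, sqrt( 11)/11,1.45, sqrt( 3), sqrt( 6), E,  E, E, pi , 3*sqrt(2),8] 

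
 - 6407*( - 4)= 25628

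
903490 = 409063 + 494427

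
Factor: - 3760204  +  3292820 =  - 2^3*37^1 *1579^1 = - 467384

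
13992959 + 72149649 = 86142608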